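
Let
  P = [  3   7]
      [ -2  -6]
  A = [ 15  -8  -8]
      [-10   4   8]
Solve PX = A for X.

P is on the left of X, so left-multiply by P⁻¹: X = P⁻¹A.
P has determinant -4; P⁻¹ = [[3/2, 7/4], [-1/2, -3/4]].
X = P⁻¹A = [[3/2, 7/4], [-1/2, -3/4]] · [[15, -8, -8], [-10, 4, 8]] = [[5, -5, 2], [0, 1, -2]].

X = [[5, -5, 2], [0, 1, -2]]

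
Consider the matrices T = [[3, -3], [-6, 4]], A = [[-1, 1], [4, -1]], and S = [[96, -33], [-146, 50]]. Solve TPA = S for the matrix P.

P = [[-1, 2], [3, -5]]

Isolating P: multiply by T⁻¹ from the left and A⁻¹ from the right, so P = T⁻¹SA⁻¹.
det T = -6; the adjugate gives T⁻¹ = [[-2/3, -1/2], [-1, -1/2]].
det A = -3, so A⁻¹ = [[1/3, 1/3], [4/3, 1/3]].
T⁻¹S = [[9, -3], [-23, 8]].
P = (T⁻¹S)A⁻¹ = [[-1, 2], [3, -5]].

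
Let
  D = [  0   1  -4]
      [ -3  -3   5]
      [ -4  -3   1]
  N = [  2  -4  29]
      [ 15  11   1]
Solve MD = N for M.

M = [[-1, 6, -5], [2, 3, -6]]

D is on the right of M, so right-multiply by D⁻¹: M = ND⁻¹.
det D = -5; the adjugate gives D⁻¹ = [[-12/5, -11/5, 7/5], [17/5, 16/5, -12/5], [3/5, 4/5, -3/5]].
M = ND⁻¹ = [[2, -4, 29], [15, 11, 1]] · [[-12/5, -11/5, 7/5], [17/5, 16/5, -12/5], [3/5, 4/5, -3/5]] = [[-1, 6, -5], [2, 3, -6]].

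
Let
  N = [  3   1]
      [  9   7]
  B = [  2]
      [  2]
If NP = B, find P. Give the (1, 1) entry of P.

1

Since N multiplies P on the left, P = N⁻¹B.
det N = 12, so N⁻¹ = [[7/12, -1/12], [-3/4, 1/4]].
P = N⁻¹B = [[7/12, -1/12], [-3/4, 1/4]] · [[2], [2]] = [[1], [-1]].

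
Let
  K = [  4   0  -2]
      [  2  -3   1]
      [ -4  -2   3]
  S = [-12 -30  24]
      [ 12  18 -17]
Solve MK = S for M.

M = [[0, 6, 6], [2, -4, -3]]

K is on the right of M, so right-multiply by K⁻¹: M = SK⁻¹.
det K = 4, so K⁻¹ = [[-7/4, 1, -3/2], [-5/2, 1, -2], [-4, 2, -3]].
M = SK⁻¹ = [[-12, -30, 24], [12, 18, -17]] · [[-7/4, 1, -3/2], [-5/2, 1, -2], [-4, 2, -3]] = [[0, 6, 6], [2, -4, -3]].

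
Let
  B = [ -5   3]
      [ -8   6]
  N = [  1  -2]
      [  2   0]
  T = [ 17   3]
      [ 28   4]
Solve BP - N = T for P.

BP = T + N = [[18, 1], [30, 4]].
B is on the left of P, so left-multiply by B⁻¹: P = B⁻¹(T + N).
B has determinant -6; B⁻¹ = [[-1, 1/2], [-4/3, 5/6]].
P = B⁻¹(T + N) = [[-3, 1], [1, 2]].

P = [[-3, 1], [1, 2]]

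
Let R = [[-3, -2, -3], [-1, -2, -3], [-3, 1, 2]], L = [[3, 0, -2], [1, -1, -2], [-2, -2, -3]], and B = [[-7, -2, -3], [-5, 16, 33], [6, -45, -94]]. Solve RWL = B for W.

W = [[-2, -1, -4], [-5, -4, 0], [5, 5, 3]]

Isolating W: multiply by R⁻¹ from the left and L⁻¹ from the right, so W = R⁻¹BL⁻¹.
det R = 2, so R⁻¹ = [[-1/2, 1/2, 0], [11/2, -15/2, -3], [-7/2, 9/2, 2]].
det L = 5, so L⁻¹ = [[-1/5, 4/5, -2/5], [7/5, -13/5, 4/5], [-4/5, 6/5, -3/5]].
R⁻¹B = [[1, 9, 18], [-19, 4, 18], [14, -11, -29]].
W = (R⁻¹B)L⁻¹ = [[-2, -1, -4], [-5, -4, 0], [5, 5, 3]].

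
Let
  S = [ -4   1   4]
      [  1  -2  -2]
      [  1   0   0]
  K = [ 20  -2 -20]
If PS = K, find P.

Right-multiplying both sides by S⁻¹ gives P = KS⁻¹.
S has determinant 6; S⁻¹ = [[0, 0, 1], [-1/3, -2/3, -2/3], [1/3, 1/6, 7/6]].
P = KS⁻¹ = [[20, -2, -20]] · [[0, 0, 1], [-1/3, -2/3, -2/3], [1/3, 1/6, 7/6]] = [[-6, -2, -2]].

P = [[-6, -2, -2]]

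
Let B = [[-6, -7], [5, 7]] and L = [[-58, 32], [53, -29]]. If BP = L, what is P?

Since B multiplies P on the left, P = B⁻¹L.
det B = -7; the adjugate gives B⁻¹ = [[-1, -1], [5/7, 6/7]].
P = B⁻¹L = [[-1, -1], [5/7, 6/7]] · [[-58, 32], [53, -29]] = [[5, -3], [4, -2]].

P = [[5, -3], [4, -2]]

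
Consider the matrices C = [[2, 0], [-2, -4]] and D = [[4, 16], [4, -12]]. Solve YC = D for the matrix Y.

Y = [[-2, -4], [5, 3]]

Right-multiplying both sides by C⁻¹ gives Y = DC⁻¹.
C has determinant -8; C⁻¹ = [[1/2, 0], [-1/4, -1/4]].
Y = DC⁻¹ = [[4, 16], [4, -12]] · [[1/2, 0], [-1/4, -1/4]] = [[-2, -4], [5, 3]].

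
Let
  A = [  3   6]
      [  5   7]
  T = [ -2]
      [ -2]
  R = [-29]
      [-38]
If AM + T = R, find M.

AM = R − T = [[-27], [-36]].
Left-multiplying both sides by A⁻¹ gives M = A⁻¹(R − T).
det A = -9, so A⁻¹ = [[-7/9, 2/3], [5/9, -1/3]].
M = A⁻¹(R − T) = [[-3], [-3]].

M = [[-3], [-3]]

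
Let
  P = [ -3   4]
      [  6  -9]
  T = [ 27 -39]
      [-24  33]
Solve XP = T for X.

X = [[-3, 3], [6, -1]]

Since P sits to the right of X, X = TP⁻¹.
det P = 3, so P⁻¹ = [[-3, -4/3], [-2, -1]].
X = TP⁻¹ = [[27, -39], [-24, 33]] · [[-3, -4/3], [-2, -1]] = [[-3, 3], [6, -1]].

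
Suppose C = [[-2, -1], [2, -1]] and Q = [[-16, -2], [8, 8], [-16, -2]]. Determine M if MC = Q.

C is on the right of M, so right-multiply by C⁻¹: M = QC⁻¹.
det C = 4, so C⁻¹ = [[-1/4, 1/4], [-1/2, -1/2]].
M = QC⁻¹ = [[-16, -2], [8, 8], [-16, -2]] · [[-1/4, 1/4], [-1/2, -1/2]] = [[5, -3], [-6, -2], [5, -3]].

M = [[5, -3], [-6, -2], [5, -3]]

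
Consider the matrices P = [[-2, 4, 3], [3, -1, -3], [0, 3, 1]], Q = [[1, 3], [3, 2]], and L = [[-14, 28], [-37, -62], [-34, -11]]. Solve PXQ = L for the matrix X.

Left-multiply by P⁻¹ and right-multiply by Q⁻¹: X = P⁻¹LQ⁻¹.
P has determinant -1; P⁻¹ = [[-8, -5, 9], [3, 2, -3], [-9, -6, 10]].
det Q = -7, so Q⁻¹ = [[-2/7, 3/7], [3/7, -1/7]].
P⁻¹L = [[-9, -13], [-14, -7], [8, 10]].
X = (P⁻¹L)Q⁻¹ = [[-3, -2], [1, -5], [2, 2]].

X = [[-3, -2], [1, -5], [2, 2]]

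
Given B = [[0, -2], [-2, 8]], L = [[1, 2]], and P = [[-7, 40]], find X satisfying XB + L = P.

XB = P − L = [[-8, 38]].
B is on the right of X, so right-multiply by B⁻¹: X = (P − L)B⁻¹.
det B = -4, so B⁻¹ = [[-2, -1/2], [-1/2, 0]].
X = (P − L)B⁻¹ = [[-3, 4]].

X = [[-3, 4]]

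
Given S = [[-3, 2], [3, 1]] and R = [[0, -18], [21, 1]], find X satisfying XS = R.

Right-multiplying both sides by S⁻¹ gives X = RS⁻¹.
S has determinant -9; S⁻¹ = [[-1/9, 2/9], [1/3, 1/3]].
X = RS⁻¹ = [[0, -18], [21, 1]] · [[-1/9, 2/9], [1/3, 1/3]] = [[-6, -6], [-2, 5]].

X = [[-6, -6], [-2, 5]]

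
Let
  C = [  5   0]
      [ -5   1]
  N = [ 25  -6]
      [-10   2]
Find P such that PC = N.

P = [[-1, -6], [0, 2]]

C is on the right of P, so right-multiply by C⁻¹: P = NC⁻¹.
det C = 5, so C⁻¹ = [[1/5, 0], [1, 1]].
P = NC⁻¹ = [[25, -6], [-10, 2]] · [[1/5, 0], [1, 1]] = [[-1, -6], [0, 2]].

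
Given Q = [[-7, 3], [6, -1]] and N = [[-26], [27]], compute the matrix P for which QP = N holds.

P = [[5], [3]]

Left-multiplying both sides by Q⁻¹ gives P = Q⁻¹N.
det Q = -11, so Q⁻¹ = [[1/11, 3/11], [6/11, 7/11]].
P = Q⁻¹N = [[1/11, 3/11], [6/11, 7/11]] · [[-26], [27]] = [[5], [3]].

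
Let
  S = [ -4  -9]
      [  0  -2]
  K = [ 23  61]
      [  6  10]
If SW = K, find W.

W = [[1, -4], [-3, -5]]

Left-multiplying both sides by S⁻¹ gives W = S⁻¹K.
det S = 8; the adjugate gives S⁻¹ = [[-1/4, 9/8], [0, -1/2]].
W = S⁻¹K = [[-1/4, 9/8], [0, -1/2]] · [[23, 61], [6, 10]] = [[1, -4], [-3, -5]].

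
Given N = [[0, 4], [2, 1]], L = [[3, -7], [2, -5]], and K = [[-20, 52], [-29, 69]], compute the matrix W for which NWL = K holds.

W = N⁻¹KL⁻¹ (apply N⁻¹ on the left and L⁻¹ on the right).
N has determinant -8; N⁻¹ = [[-1/8, 1/2], [1/4, 0]].
det L = -1; the adjugate gives L⁻¹ = [[5, -7], [2, -3]].
N⁻¹K = [[-12, 28], [-5, 13]].
W = (N⁻¹K)L⁻¹ = [[-4, 0], [1, -4]].

W = [[-4, 0], [1, -4]]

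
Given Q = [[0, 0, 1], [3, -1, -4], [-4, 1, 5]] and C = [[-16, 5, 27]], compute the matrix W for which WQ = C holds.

W = [[6, -4, 1]]

Q is on the right of W, so right-multiply by Q⁻¹: W = CQ⁻¹.
det Q = -1; the adjugate gives Q⁻¹ = [[1, -1, -1], [-1, -4, -3], [1, 0, 0]].
W = CQ⁻¹ = [[-16, 5, 27]] · [[1, -1, -1], [-1, -4, -3], [1, 0, 0]] = [[6, -4, 1]].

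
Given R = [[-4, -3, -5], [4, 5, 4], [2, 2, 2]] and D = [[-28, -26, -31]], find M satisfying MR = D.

M = [[3, -1, -6]]

R is on the right of M, so right-multiply by R⁻¹: M = DR⁻¹.
R has determinant 2; R⁻¹ = [[1, -2, 13/2], [0, 1, -2], [-1, 1, -4]].
M = DR⁻¹ = [[-28, -26, -31]] · [[1, -2, 13/2], [0, 1, -2], [-1, 1, -4]] = [[3, -1, -6]].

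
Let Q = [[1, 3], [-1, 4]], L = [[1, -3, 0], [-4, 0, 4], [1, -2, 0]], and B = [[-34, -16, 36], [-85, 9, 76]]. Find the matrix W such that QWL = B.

W = [[3, -3, 2], [3, 4, -4]]

Left-multiply by Q⁻¹ and right-multiply by L⁻¹: W = Q⁻¹BL⁻¹.
det Q = 7; the adjugate gives Q⁻¹ = [[4/7, -3/7], [1/7, 1/7]].
det L = -4, so L⁻¹ = [[-2, 0, 3], [-1, 0, 1], [-2, 1/4, 3]].
Q⁻¹B = [[17, -13, -12], [-17, -1, 16]].
W = (Q⁻¹B)L⁻¹ = [[3, -3, 2], [3, 4, -4]].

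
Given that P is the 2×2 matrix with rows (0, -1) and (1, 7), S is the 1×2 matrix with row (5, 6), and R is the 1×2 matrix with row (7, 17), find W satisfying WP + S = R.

W = [[3, 2]]

WP = R − S = [[2, 11]].
Right-multiplying both sides by P⁻¹ gives W = (R − S)P⁻¹.
det P = 1, so P⁻¹ = [[7, 1], [-1, 0]].
W = (R − S)P⁻¹ = [[3, 2]].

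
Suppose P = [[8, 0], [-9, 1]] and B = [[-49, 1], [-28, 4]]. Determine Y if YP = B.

Since P sits to the right of Y, Y = BP⁻¹.
det P = 8; the adjugate gives P⁻¹ = [[1/8, 0], [9/8, 1]].
Y = BP⁻¹ = [[-49, 1], [-28, 4]] · [[1/8, 0], [9/8, 1]] = [[-5, 1], [1, 4]].

Y = [[-5, 1], [1, 4]]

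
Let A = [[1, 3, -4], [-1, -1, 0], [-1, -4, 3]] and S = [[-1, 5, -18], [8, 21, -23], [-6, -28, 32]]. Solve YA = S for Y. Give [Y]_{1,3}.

2

Since A sits to the right of Y, Y = SA⁻¹.
A has determinant -6; A⁻¹ = [[1/2, -7/6, 2/3], [-1/2, 1/6, -2/3], [-1/2, -1/6, -1/3]].
Y = SA⁻¹ = [[-1, 5, -18], [8, 21, -23], [-6, -28, 32]] · [[1/2, -7/6, 2/3], [-1/2, 1/6, -2/3], [-1/2, -1/6, -1/3]] = [[6, 5, 2], [5, -2, -1], [-5, -3, 4]].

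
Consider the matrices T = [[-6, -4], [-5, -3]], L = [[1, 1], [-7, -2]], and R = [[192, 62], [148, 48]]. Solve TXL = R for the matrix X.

X = T⁻¹RL⁻¹ (apply T⁻¹ on the left and L⁻¹ on the right).
det T = -2, so T⁻¹ = [[3/2, -2], [-5/2, 3]].
det L = 5, so L⁻¹ = [[-2/5, -1/5], [7/5, 1/5]].
T⁻¹R = [[-8, -3], [-36, -11]].
X = (T⁻¹R)L⁻¹ = [[-1, 1], [-1, 5]].

X = [[-1, 1], [-1, 5]]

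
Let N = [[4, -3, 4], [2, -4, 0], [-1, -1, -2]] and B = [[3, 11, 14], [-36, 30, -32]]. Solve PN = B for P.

P = [[4, -6, 1], [-6, -4, 4]]

Since N sits to the right of P, P = BN⁻¹.
det N = -4, so N⁻¹ = [[-2, 5/2, -4], [-1, 1, -2], [3/2, -7/4, 5/2]].
P = BN⁻¹ = [[3, 11, 14], [-36, 30, -32]] · [[-2, 5/2, -4], [-1, 1, -2], [3/2, -7/4, 5/2]] = [[4, -6, 1], [-6, -4, 4]].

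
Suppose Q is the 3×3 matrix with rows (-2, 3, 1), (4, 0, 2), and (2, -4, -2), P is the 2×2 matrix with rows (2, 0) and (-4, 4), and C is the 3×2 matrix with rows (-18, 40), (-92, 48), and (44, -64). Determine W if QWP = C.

W = [[-4, 2], [2, 4], [-3, 2]]

W = Q⁻¹CP⁻¹ (apply Q⁻¹ on the left and P⁻¹ on the right).
Q has determinant 4; Q⁻¹ = [[2, 1/2, 3/2], [3, 1/2, 2], [-4, -1/2, -3]].
P has determinant 8; P⁻¹ = [[1/2, 0], [1/2, 1/4]].
Q⁻¹C = [[-16, 8], [-12, 16], [-14, 8]].
W = (Q⁻¹C)P⁻¹ = [[-4, 2], [2, 4], [-3, 2]].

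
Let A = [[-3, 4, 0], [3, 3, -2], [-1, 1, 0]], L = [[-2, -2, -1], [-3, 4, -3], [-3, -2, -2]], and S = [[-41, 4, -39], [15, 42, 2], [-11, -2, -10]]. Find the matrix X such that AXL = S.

X = [[3, 2, -5], [-5, 2, 4], [3, 4, -1]]

Left-multiply by A⁻¹ and right-multiply by L⁻¹: X = A⁻¹SL⁻¹.
det A = 2; the adjugate gives A⁻¹ = [[1, 0, -4], [1, 0, -3], [3, -1/2, -21/2]].
det L = 4; the adjugate gives L⁻¹ = [[-7/2, -1/2, 5/2], [3/4, 1/4, -3/4], [9/2, 1/2, -7/2]].
A⁻¹S = [[3, 12, 1], [-8, 10, -9], [-15, 12, -13]].
X = (A⁻¹S)L⁻¹ = [[3, 2, -5], [-5, 2, 4], [3, 4, -1]].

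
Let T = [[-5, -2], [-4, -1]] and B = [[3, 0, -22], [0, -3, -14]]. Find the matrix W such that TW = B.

W = [[1, 2, 2], [-4, -5, 6]]

T is on the left of W, so left-multiply by T⁻¹: W = T⁻¹B.
T has determinant -3; T⁻¹ = [[1/3, -2/3], [-4/3, 5/3]].
W = T⁻¹B = [[1/3, -2/3], [-4/3, 5/3]] · [[3, 0, -22], [0, -3, -14]] = [[1, 2, 2], [-4, -5, 6]].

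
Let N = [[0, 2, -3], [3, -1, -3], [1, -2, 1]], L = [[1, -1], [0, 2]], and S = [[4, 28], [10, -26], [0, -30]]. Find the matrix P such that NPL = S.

Left-multiply by N⁻¹ and right-multiply by L⁻¹: P = N⁻¹SL⁻¹.
det N = 3; the adjugate gives N⁻¹ = [[-7/3, 4/3, -3], [-2, 1, -3], [-5/3, 2/3, -2]].
det L = 2, so L⁻¹ = [[1, 1/2], [0, 1/2]].
N⁻¹S = [[4, -10], [2, 8], [0, -4]].
P = (N⁻¹S)L⁻¹ = [[4, -3], [2, 5], [0, -2]].

P = [[4, -3], [2, 5], [0, -2]]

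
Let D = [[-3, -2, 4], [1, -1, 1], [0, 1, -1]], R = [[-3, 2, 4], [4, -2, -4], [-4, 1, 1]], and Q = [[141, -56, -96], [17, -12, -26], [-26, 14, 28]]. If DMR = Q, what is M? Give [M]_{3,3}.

Left-multiply by D⁻¹ and right-multiply by R⁻¹: M = D⁻¹QR⁻¹.
det D = 2; the adjugate gives D⁻¹ = [[0, 1, 1], [1/2, 3/2, 7/2], [1/2, 3/2, 5/2]].
det R = 2; the adjugate gives R⁻¹ = [[1, 1, 0], [6, 13/2, 2], [-2, -5/2, -1]].
D⁻¹Q = [[-9, 2, 2], [5, 3, 11], [31, -11, -17]].
M = (D⁻¹Q)R⁻¹ = [[-1, -1, 2], [1, -3, -5], [-1, 2, -5]].

-5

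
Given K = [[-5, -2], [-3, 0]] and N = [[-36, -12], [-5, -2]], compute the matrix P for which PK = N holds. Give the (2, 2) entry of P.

Since K sits to the right of P, P = NK⁻¹.
det K = -6; the adjugate gives K⁻¹ = [[0, -1/3], [-1/2, 5/6]].
P = NK⁻¹ = [[-36, -12], [-5, -2]] · [[0, -1/3], [-1/2, 5/6]] = [[6, 2], [1, 0]].

0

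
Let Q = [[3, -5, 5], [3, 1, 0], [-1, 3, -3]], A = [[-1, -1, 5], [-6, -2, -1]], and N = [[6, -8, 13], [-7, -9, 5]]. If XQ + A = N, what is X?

X = [[1, 1, -1], [0, -1, -2]]

XQ = N − A = [[7, -7, 8], [-1, -7, 6]].
Right-multiplying both sides by Q⁻¹ gives X = (N − A)Q⁻¹.
Q has determinant -4; Q⁻¹ = [[3/4, 0, 5/4], [-9/4, 1, -15/4], [-5/2, 1, -9/2]].
X = (N − A)Q⁻¹ = [[1, 1, -1], [0, -1, -2]].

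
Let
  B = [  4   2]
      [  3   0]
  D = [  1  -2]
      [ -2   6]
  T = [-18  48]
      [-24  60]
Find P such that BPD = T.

P = B⁻¹TD⁻¹ (apply B⁻¹ on the left and D⁻¹ on the right).
det B = -6; the adjugate gives B⁻¹ = [[0, 1/3], [1/2, -2/3]].
det D = 2, so D⁻¹ = [[3, 1], [1, 1/2]].
B⁻¹T = [[-8, 20], [7, -16]].
P = (B⁻¹T)D⁻¹ = [[-4, 2], [5, -1]].

P = [[-4, 2], [5, -1]]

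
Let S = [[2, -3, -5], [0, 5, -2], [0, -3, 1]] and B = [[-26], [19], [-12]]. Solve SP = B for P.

P = [[2], [5], [3]]

S is on the left of P, so left-multiply by S⁻¹: P = S⁻¹B.
S has determinant -2; S⁻¹ = [[1/2, -9, -31/2], [0, -1, -2], [0, -3, -5]].
P = S⁻¹B = [[1/2, -9, -31/2], [0, -1, -2], [0, -3, -5]] · [[-26], [19], [-12]] = [[2], [5], [3]].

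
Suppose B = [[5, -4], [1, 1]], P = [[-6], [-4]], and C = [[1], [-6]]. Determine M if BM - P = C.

M = [[-5], [-5]]

BM = C + P = [[-5], [-10]].
B is on the left of M, so left-multiply by B⁻¹: M = B⁻¹(C + P).
det B = 9; the adjugate gives B⁻¹ = [[1/9, 4/9], [-1/9, 5/9]].
M = B⁻¹(C + P) = [[-5], [-5]].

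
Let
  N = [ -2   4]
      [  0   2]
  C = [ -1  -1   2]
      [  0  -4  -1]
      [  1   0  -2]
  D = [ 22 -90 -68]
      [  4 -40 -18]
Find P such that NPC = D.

Left-multiply by N⁻¹ and right-multiply by C⁻¹: P = N⁻¹DC⁻¹.
det N = -4; the adjugate gives N⁻¹ = [[-1/2, 1], [0, 1/2]].
det C = 1, so C⁻¹ = [[8, -2, 9], [-1, 0, -1], [4, -1, 4]].
N⁻¹D = [[-7, 5, 16], [2, -20, -9]].
P = (N⁻¹D)C⁻¹ = [[3, -2, -4], [0, 5, 2]].

P = [[3, -2, -4], [0, 5, 2]]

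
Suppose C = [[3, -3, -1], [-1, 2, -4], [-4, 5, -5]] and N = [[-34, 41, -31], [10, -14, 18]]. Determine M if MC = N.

M = [[-3, 1, 6], [0, -2, -2]]

C is on the right of M, so right-multiply by C⁻¹: M = NC⁻¹.
det C = -6; the adjugate gives C⁻¹ = [[-5/3, 10/3, -7/3], [-11/6, 19/6, -13/6], [-1/2, 1/2, -1/2]].
M = NC⁻¹ = [[-34, 41, -31], [10, -14, 18]] · [[-5/3, 10/3, -7/3], [-11/6, 19/6, -13/6], [-1/2, 1/2, -1/2]] = [[-3, 1, 6], [0, -2, -2]].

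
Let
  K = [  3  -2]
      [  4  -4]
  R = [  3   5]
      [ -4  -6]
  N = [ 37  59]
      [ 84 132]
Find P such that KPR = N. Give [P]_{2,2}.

Isolating P: multiply by K⁻¹ from the left and R⁻¹ from the right, so P = K⁻¹NR⁻¹.
det K = -4; the adjugate gives K⁻¹ = [[1, -1/2], [1, -3/4]].
det R = 2; the adjugate gives R⁻¹ = [[-3, -5/2], [2, 3/2]].
K⁻¹N = [[-5, -7], [-26, -40]].
P = (K⁻¹N)R⁻¹ = [[1, 2], [-2, 5]].

5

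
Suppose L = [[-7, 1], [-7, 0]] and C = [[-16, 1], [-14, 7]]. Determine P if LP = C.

P = [[2, -1], [-2, -6]]

L is on the left of P, so left-multiply by L⁻¹: P = L⁻¹C.
L has determinant 7; L⁻¹ = [[0, -1/7], [1, -1]].
P = L⁻¹C = [[0, -1/7], [1, -1]] · [[-16, 1], [-14, 7]] = [[2, -1], [-2, -6]].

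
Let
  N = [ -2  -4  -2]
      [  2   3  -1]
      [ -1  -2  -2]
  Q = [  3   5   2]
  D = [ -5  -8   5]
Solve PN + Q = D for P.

P = [[2, -3, -2]]

PN = D − Q = [[-8, -13, 3]].
Right-multiplying both sides by N⁻¹ gives P = (D − Q)N⁻¹.
N has determinant -2; N⁻¹ = [[4, 2, -5], [-5/2, -1, 3], [1/2, 0, -1]].
P = (D − Q)N⁻¹ = [[2, -3, -2]].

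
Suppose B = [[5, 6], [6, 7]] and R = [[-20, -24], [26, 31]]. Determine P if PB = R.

Right-multiplying both sides by B⁻¹ gives P = RB⁻¹.
det B = -1, so B⁻¹ = [[-7, 6], [6, -5]].
P = RB⁻¹ = [[-20, -24], [26, 31]] · [[-7, 6], [6, -5]] = [[-4, 0], [4, 1]].

P = [[-4, 0], [4, 1]]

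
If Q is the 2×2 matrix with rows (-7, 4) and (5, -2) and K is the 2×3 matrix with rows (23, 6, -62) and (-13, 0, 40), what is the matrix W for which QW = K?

W = [[-1, 2, 6], [4, 5, -5]]

Left-multiplying both sides by Q⁻¹ gives W = Q⁻¹K.
det Q = -6; the adjugate gives Q⁻¹ = [[1/3, 2/3], [5/6, 7/6]].
W = Q⁻¹K = [[1/3, 2/3], [5/6, 7/6]] · [[23, 6, -62], [-13, 0, 40]] = [[-1, 2, 6], [4, 5, -5]].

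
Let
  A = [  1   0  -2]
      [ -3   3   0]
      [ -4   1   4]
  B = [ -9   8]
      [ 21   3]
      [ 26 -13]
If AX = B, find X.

A is on the left of X, so left-multiply by A⁻¹: X = A⁻¹B.
A has determinant -6; A⁻¹ = [[-2, 1/3, -1], [-2, 2/3, -1], [-3/2, 1/6, -1/2]].
X = A⁻¹B = [[-2, 1/3, -1], [-2, 2/3, -1], [-3/2, 1/6, -1/2]] · [[-9, 8], [21, 3], [26, -13]] = [[-1, -2], [6, -1], [4, -5]].

X = [[-1, -2], [6, -1], [4, -5]]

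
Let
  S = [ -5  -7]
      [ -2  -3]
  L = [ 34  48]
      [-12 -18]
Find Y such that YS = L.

Y = [[-6, -2], [0, 6]]

S is on the right of Y, so right-multiply by S⁻¹: Y = LS⁻¹.
S has determinant 1; S⁻¹ = [[-3, 7], [2, -5]].
Y = LS⁻¹ = [[34, 48], [-12, -18]] · [[-3, 7], [2, -5]] = [[-6, -2], [0, 6]].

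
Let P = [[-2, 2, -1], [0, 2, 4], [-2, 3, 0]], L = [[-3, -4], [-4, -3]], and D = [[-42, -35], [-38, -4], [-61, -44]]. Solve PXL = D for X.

X = P⁻¹DL⁻¹ (apply P⁻¹ on the left and L⁻¹ on the right).
det P = 4, so P⁻¹ = [[-3, -3/4, 5/2], [-2, -1/2, 2], [1, 1/2, -1]].
det L = -7, so L⁻¹ = [[3/7, -4/7], [-4/7, 3/7]].
P⁻¹D = [[2, -2], [-19, -16], [0, 7]].
X = (P⁻¹D)L⁻¹ = [[2, -2], [1, 4], [-4, 3]].

X = [[2, -2], [1, 4], [-4, 3]]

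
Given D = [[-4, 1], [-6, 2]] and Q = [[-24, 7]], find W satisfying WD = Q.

W = [[3, 2]]

Right-multiplying both sides by D⁻¹ gives W = QD⁻¹.
D has determinant -2; D⁻¹ = [[-1, 1/2], [-3, 2]].
W = QD⁻¹ = [[-24, 7]] · [[-1, 1/2], [-3, 2]] = [[3, 2]].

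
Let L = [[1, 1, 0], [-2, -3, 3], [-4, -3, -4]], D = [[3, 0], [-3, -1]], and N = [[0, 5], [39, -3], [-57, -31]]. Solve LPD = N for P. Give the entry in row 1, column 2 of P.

Isolating P: multiply by L⁻¹ from the left and D⁻¹ from the right, so P = L⁻¹ND⁻¹.
det L = 1, so L⁻¹ = [[21, 4, 3], [-20, -4, -3], [-6, -1, -1]].
D has determinant -3; D⁻¹ = [[1/3, 0], [-1, -1]].
L⁻¹N = [[-15, 0], [15, 5], [18, 4]].
P = (L⁻¹N)D⁻¹ = [[-5, 0], [0, -5], [2, -4]].

0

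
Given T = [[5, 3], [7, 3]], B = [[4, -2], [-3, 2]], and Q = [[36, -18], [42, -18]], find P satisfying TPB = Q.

P = [[3, 3], [-2, -5]]

P = T⁻¹QB⁻¹ (apply T⁻¹ on the left and B⁻¹ on the right).
T has determinant -6; T⁻¹ = [[-1/2, 1/2], [7/6, -5/6]].
det B = 2, so B⁻¹ = [[1, 1], [3/2, 2]].
T⁻¹Q = [[3, 0], [7, -6]].
P = (T⁻¹Q)B⁻¹ = [[3, 3], [-2, -5]].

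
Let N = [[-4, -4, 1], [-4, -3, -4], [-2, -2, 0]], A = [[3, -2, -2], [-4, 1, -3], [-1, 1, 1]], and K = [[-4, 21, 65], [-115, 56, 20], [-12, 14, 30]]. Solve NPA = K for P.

P = [[1, -3, -2], [4, 5, 3], [4, -3, 4]]

P = N⁻¹KA⁻¹ (apply N⁻¹ on the left and A⁻¹ on the right).
det N = 2; the adjugate gives N⁻¹ = [[-4, -1, 19/2], [4, 1, -10], [1, 0, -2]].
A has determinant 4; A⁻¹ = [[1, 0, 2], [7/4, 1/4, 17/4], [-3/4, -1/4, -5/4]].
N⁻¹K = [[17, -7, 5], [-11, 0, -20], [20, -7, 5]].
P = (N⁻¹K)A⁻¹ = [[1, -3, -2], [4, 5, 3], [4, -3, 4]].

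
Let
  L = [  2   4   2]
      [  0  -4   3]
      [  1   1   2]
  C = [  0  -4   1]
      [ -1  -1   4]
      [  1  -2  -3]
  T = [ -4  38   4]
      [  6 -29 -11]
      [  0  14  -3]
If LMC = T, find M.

M = [[5, 2, -2], [-2, -2, -2], [-4, 1, 3]]

Left-multiply by L⁻¹ and right-multiply by C⁻¹: M = L⁻¹TC⁻¹.
det L = -2, so L⁻¹ = [[11/2, 3, -10], [-3/2, -1, 3], [-2, -1, 4]].
C has determinant -1; C⁻¹ = [[-11, 14, 15], [-1, 1, 1], [-3, 4, 4]].
L⁻¹T = [[-4, -18, 19], [0, 14, -4], [2, 9, -9]].
M = (L⁻¹T)C⁻¹ = [[5, 2, -2], [-2, -2, -2], [-4, 1, 3]].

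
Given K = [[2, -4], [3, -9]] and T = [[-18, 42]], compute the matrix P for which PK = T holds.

P = [[-6, -2]]

Right-multiplying both sides by K⁻¹ gives P = TK⁻¹.
K has determinant -6; K⁻¹ = [[3/2, -2/3], [1/2, -1/3]].
P = TK⁻¹ = [[-18, 42]] · [[3/2, -2/3], [1/2, -1/3]] = [[-6, -2]].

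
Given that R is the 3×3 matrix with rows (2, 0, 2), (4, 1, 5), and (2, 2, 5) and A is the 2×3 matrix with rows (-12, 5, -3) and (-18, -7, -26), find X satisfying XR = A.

Since R sits to the right of X, X = AR⁻¹.
det R = 2, so R⁻¹ = [[-5/2, 2, -1], [-5, 3, -1], [3, -2, 1]].
X = AR⁻¹ = [[-12, 5, -3], [-18, -7, -26]] · [[-5/2, 2, -1], [-5, 3, -1], [3, -2, 1]] = [[-4, -3, 4], [2, -5, -1]].

X = [[-4, -3, 4], [2, -5, -1]]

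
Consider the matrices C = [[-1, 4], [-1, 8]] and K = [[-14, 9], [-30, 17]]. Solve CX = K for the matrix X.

Since C multiplies X on the left, X = C⁻¹K.
det C = -4, so C⁻¹ = [[-2, 1], [-1/4, 1/4]].
X = C⁻¹K = [[-2, 1], [-1/4, 1/4]] · [[-14, 9], [-30, 17]] = [[-2, -1], [-4, 2]].

X = [[-2, -1], [-4, 2]]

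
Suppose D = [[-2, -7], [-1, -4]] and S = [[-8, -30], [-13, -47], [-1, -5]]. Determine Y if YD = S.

D is on the right of Y, so right-multiply by D⁻¹: Y = SD⁻¹.
det D = 1; the adjugate gives D⁻¹ = [[-4, 7], [1, -2]].
Y = SD⁻¹ = [[-8, -30], [-13, -47], [-1, -5]] · [[-4, 7], [1, -2]] = [[2, 4], [5, 3], [-1, 3]].

Y = [[2, 4], [5, 3], [-1, 3]]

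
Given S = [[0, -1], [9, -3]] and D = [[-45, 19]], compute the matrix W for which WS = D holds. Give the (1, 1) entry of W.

S is on the right of W, so right-multiply by S⁻¹: W = DS⁻¹.
S has determinant 9; S⁻¹ = [[-1/3, 1/9], [-1, 0]].
W = DS⁻¹ = [[-45, 19]] · [[-1/3, 1/9], [-1, 0]] = [[-4, -5]].

-4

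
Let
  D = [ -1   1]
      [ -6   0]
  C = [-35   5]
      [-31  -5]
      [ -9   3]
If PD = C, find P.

P = [[5, 5], [-5, 6], [3, 1]]

Right-multiplying both sides by D⁻¹ gives P = CD⁻¹.
det D = 6; the adjugate gives D⁻¹ = [[0, -1/6], [1, -1/6]].
P = CD⁻¹ = [[-35, 5], [-31, -5], [-9, 3]] · [[0, -1/6], [1, -1/6]] = [[5, 5], [-5, 6], [3, 1]].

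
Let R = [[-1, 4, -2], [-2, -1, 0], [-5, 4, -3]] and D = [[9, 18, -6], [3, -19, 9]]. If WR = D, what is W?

W = [[3, -6, 0], [-6, -1, 1]]

Right-multiplying both sides by R⁻¹ gives W = DR⁻¹.
R has determinant -1; R⁻¹ = [[-3, -4, 2], [6, 7, -4], [13, 16, -9]].
W = DR⁻¹ = [[9, 18, -6], [3, -19, 9]] · [[-3, -4, 2], [6, 7, -4], [13, 16, -9]] = [[3, -6, 0], [-6, -1, 1]].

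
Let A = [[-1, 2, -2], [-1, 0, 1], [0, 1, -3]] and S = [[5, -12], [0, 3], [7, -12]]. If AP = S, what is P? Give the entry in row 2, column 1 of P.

-2

Left-multiplying both sides by A⁻¹ gives P = A⁻¹S.
det A = -3; the adjugate gives A⁻¹ = [[1/3, -4/3, -2/3], [1, -1, -1], [1/3, -1/3, -2/3]].
P = A⁻¹S = [[1/3, -4/3, -2/3], [1, -1, -1], [1/3, -1/3, -2/3]] · [[5, -12], [0, 3], [7, -12]] = [[-3, 0], [-2, -3], [-3, 3]].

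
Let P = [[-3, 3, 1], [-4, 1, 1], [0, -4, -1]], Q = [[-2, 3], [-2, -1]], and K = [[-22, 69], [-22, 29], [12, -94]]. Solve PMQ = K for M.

M = [[0, -2], [5, -4], [5, -3]]

Isolating M: multiply by P⁻¹ from the left and Q⁻¹ from the right, so M = P⁻¹KQ⁻¹.
det P = -5; the adjugate gives P⁻¹ = [[-3/5, 1/5, -2/5], [4/5, -3/5, 1/5], [-16/5, 12/5, -9/5]].
Q has determinant 8; Q⁻¹ = [[-1/8, -3/8], [1/4, -1/4]].
P⁻¹K = [[4, 2], [-2, 19], [-4, 18]].
M = (P⁻¹K)Q⁻¹ = [[0, -2], [5, -4], [5, -3]].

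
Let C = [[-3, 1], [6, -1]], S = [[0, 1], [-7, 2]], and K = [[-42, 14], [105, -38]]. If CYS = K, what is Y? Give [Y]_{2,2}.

Left-multiply by C⁻¹ and right-multiply by S⁻¹: Y = C⁻¹KS⁻¹.
C has determinant -3; C⁻¹ = [[1/3, 1/3], [2, 1]].
det S = 7, so S⁻¹ = [[2/7, -1/7], [1, 0]].
C⁻¹K = [[21, -8], [21, -10]].
Y = (C⁻¹K)S⁻¹ = [[-2, -3], [-4, -3]].

-3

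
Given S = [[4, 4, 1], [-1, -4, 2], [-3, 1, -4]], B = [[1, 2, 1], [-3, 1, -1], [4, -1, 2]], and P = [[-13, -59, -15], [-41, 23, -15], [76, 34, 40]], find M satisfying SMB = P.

M = S⁻¹PB⁻¹ (apply S⁻¹ on the left and B⁻¹ on the right).
S has determinant 3; S⁻¹ = [[14/3, 17/3, 4], [-10/3, -13/3, -3], [-13/3, -16/3, -4]].
B has determinant 4; B⁻¹ = [[1/4, -5/4, -3/4], [1/2, -1/2, -1/2], [-1/4, 9/4, 7/4]].
S⁻¹P = [[11, -9, 5], [-7, -5, -5], [-29, -3, -15]].
M = (S⁻¹P)B⁻¹ = [[-3, 2, 5], [-3, 0, -1], [-5, 4, -3]].

M = [[-3, 2, 5], [-3, 0, -1], [-5, 4, -3]]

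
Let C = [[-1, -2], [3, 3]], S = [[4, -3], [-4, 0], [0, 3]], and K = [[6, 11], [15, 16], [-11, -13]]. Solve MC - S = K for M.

MC = K + S = [[10, 8], [11, 16], [-11, -10]].
Right-multiplying both sides by C⁻¹ gives M = (K + S)C⁻¹.
det C = 3; the adjugate gives C⁻¹ = [[1, 2/3], [-1, -1/3]].
M = (K + S)C⁻¹ = [[2, 4], [-5, 2], [-1, -4]].

M = [[2, 4], [-5, 2], [-1, -4]]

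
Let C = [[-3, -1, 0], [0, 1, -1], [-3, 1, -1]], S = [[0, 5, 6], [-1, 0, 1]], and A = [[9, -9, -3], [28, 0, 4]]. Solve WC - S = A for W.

WC = A + S = [[9, -4, 3], [27, 0, 5]].
Since C sits to the right of W, W = (A + S)C⁻¹.
det C = -3, so C⁻¹ = [[0, 1/3, -1/3], [-1, -1, 1], [-1, -2, 1]].
W = (A + S)C⁻¹ = [[1, 1, -4], [-5, -1, -4]].

W = [[1, 1, -4], [-5, -1, -4]]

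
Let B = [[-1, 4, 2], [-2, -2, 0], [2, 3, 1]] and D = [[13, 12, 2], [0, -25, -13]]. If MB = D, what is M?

M = [[-1, -2, 4], [-4, -3, -5]]

Right-multiplying both sides by B⁻¹ gives M = DB⁻¹.
B has determinant 6; B⁻¹ = [[-1/3, 1/3, 2/3], [1/3, -5/6, -2/3], [-1/3, 11/6, 5/3]].
M = DB⁻¹ = [[13, 12, 2], [0, -25, -13]] · [[-1/3, 1/3, 2/3], [1/3, -5/6, -2/3], [-1/3, 11/6, 5/3]] = [[-1, -2, 4], [-4, -3, -5]].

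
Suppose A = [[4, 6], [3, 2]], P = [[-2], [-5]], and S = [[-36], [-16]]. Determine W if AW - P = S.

W = [[-5], [-3]]

AW = S + P = [[-38], [-21]].
Left-multiplying both sides by A⁻¹ gives W = A⁻¹(S + P).
det A = -10; the adjugate gives A⁻¹ = [[-1/5, 3/5], [3/10, -2/5]].
W = A⁻¹(S + P) = [[-5], [-3]].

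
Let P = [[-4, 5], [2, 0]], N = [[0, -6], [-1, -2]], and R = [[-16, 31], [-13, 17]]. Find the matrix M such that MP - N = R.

M = [[5, 2], [3, -1]]

MP = R + N = [[-16, 25], [-14, 15]].
Since P sits to the right of M, M = (R + N)P⁻¹.
det P = -10; the adjugate gives P⁻¹ = [[0, 1/2], [1/5, 2/5]].
M = (R + N)P⁻¹ = [[5, 2], [3, -1]].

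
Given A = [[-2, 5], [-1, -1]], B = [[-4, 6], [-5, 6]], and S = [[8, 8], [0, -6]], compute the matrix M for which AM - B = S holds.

AM = S + B = [[4, 14], [-5, 0]].
Since A multiplies M on the left, M = A⁻¹(S + B).
det A = 7; the adjugate gives A⁻¹ = [[-1/7, -5/7], [1/7, -2/7]].
M = A⁻¹(S + B) = [[3, -2], [2, 2]].

M = [[3, -2], [2, 2]]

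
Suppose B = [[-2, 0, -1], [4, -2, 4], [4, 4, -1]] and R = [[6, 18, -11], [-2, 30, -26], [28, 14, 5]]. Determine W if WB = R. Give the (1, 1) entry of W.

3

Right-multiplying both sides by B⁻¹ gives W = RB⁻¹.
det B = 4; the adjugate gives B⁻¹ = [[-7/2, -1, -1/2], [5, 3/2, 1], [6, 2, 1]].
W = RB⁻¹ = [[6, 18, -11], [-2, 30, -26], [28, 14, 5]] · [[-7/2, -1, -1/2], [5, 3/2, 1], [6, 2, 1]] = [[3, -1, 4], [1, -5, 5], [2, 3, 5]].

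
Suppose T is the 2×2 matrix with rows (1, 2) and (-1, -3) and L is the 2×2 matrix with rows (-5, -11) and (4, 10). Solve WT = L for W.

W = [[-4, 1], [2, -2]]

Since T sits to the right of W, W = LT⁻¹.
det T = -1, so T⁻¹ = [[3, 2], [-1, -1]].
W = LT⁻¹ = [[-5, -11], [4, 10]] · [[3, 2], [-1, -1]] = [[-4, 1], [2, -2]].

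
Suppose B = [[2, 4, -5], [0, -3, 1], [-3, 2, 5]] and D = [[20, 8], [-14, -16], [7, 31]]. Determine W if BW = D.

Since B multiplies W on the left, W = B⁻¹D.
det B = -1; the adjugate gives B⁻¹ = [[17, 30, 11], [3, 5, 2], [9, 16, 6]].
W = B⁻¹D = [[17, 30, 11], [3, 5, 2], [9, 16, 6]] · [[20, 8], [-14, -16], [7, 31]] = [[-3, -3], [4, 6], [-2, 2]].

W = [[-3, -3], [4, 6], [-2, 2]]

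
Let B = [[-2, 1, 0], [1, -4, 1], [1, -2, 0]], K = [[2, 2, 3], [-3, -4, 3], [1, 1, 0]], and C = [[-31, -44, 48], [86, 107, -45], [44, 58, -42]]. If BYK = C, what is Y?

Left-multiply by B⁻¹ and right-multiply by K⁻¹: Y = B⁻¹CK⁻¹.
det B = -3, so B⁻¹ = [[-2/3, 0, -1/3], [-1/3, 0, -2/3], [-2/3, 1, -7/3]].
det K = 3; the adjugate gives K⁻¹ = [[-1, 1, 6], [1, -1, -5], [1/3, 0, -2/3]].
B⁻¹C = [[6, 10, -18], [-19, -24, 12], [4, 1, 21]].
Y = (B⁻¹C)K⁻¹ = [[-2, -4, -2], [-1, 5, -2], [4, 3, 5]].

Y = [[-2, -4, -2], [-1, 5, -2], [4, 3, 5]]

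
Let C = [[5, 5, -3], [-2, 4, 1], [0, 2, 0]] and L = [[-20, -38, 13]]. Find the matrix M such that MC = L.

M = [[-6, -5, 6]]

Right-multiplying both sides by C⁻¹ gives M = LC⁻¹.
det C = 2, so C⁻¹ = [[-1, -3, 17/2], [0, 0, 1/2], [-2, -5, 15]].
M = LC⁻¹ = [[-20, -38, 13]] · [[-1, -3, 17/2], [0, 0, 1/2], [-2, -5, 15]] = [[-6, -5, 6]].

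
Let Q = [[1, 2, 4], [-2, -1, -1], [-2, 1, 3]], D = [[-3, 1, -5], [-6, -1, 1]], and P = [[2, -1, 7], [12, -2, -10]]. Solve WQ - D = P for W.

WQ = P + D = [[-1, 0, 2], [6, -3, -9]].
Q is on the right of W, so right-multiply by Q⁻¹: W = (P + D)Q⁻¹.
det Q = -2; the adjugate gives Q⁻¹ = [[1, 1, -1], [-4, -11/2, 7/2], [2, 5/2, -3/2]].
W = (P + D)Q⁻¹ = [[3, 4, -2], [0, 0, -3]].

W = [[3, 4, -2], [0, 0, -3]]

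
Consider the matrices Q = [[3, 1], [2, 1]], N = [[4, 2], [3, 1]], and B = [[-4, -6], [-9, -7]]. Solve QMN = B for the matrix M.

M = Q⁻¹BN⁻¹ (apply Q⁻¹ on the left and N⁻¹ on the right).
Q has determinant 1; Q⁻¹ = [[1, -1], [-2, 3]].
det N = -2; the adjugate gives N⁻¹ = [[-1/2, 1], [3/2, -2]].
Q⁻¹B = [[5, 1], [-19, -9]].
M = (Q⁻¹B)N⁻¹ = [[-1, 3], [-4, -1]].

M = [[-1, 3], [-4, -1]]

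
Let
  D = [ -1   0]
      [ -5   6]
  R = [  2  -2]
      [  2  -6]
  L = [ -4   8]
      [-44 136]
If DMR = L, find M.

M = [[1, 1], [1, -3]]

M = D⁻¹LR⁻¹ (apply D⁻¹ on the left and R⁻¹ on the right).
D has determinant -6; D⁻¹ = [[-1, 0], [-5/6, 1/6]].
R has determinant -8; R⁻¹ = [[3/4, -1/4], [1/4, -1/4]].
D⁻¹L = [[4, -8], [-4, 16]].
M = (D⁻¹L)R⁻¹ = [[1, 1], [1, -3]].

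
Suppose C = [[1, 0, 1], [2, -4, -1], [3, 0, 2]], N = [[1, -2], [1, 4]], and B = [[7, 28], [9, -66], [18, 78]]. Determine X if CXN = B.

X = C⁻¹BN⁻¹ (apply C⁻¹ on the left and N⁻¹ on the right).
det C = 4; the adjugate gives C⁻¹ = [[-2, 0, 1], [-7/4, -1/4, 3/4], [3, 0, -1]].
det N = 6, so N⁻¹ = [[2/3, 1/3], [-1/6, 1/6]].
C⁻¹B = [[4, 22], [-1, 26], [3, 6]].
X = (C⁻¹B)N⁻¹ = [[-1, 5], [-5, 4], [1, 2]].

X = [[-1, 5], [-5, 4], [1, 2]]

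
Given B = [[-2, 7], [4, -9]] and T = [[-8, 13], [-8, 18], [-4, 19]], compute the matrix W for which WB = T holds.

Right-multiplying both sides by B⁻¹ gives W = TB⁻¹.
det B = -10; the adjugate gives B⁻¹ = [[9/10, 7/10], [2/5, 1/5]].
W = TB⁻¹ = [[-8, 13], [-8, 18], [-4, 19]] · [[9/10, 7/10], [2/5, 1/5]] = [[-2, -3], [0, -2], [4, 1]].

W = [[-2, -3], [0, -2], [4, 1]]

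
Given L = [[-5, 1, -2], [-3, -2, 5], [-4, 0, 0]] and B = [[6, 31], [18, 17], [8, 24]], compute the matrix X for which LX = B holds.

X = [[-2, -6], [4, 3], [4, 1]]

Left-multiplying both sides by L⁻¹ gives X = L⁻¹B.
det L = -4, so L⁻¹ = [[0, 0, -1/4], [5, 2, -31/4], [2, 1, -13/4]].
X = L⁻¹B = [[0, 0, -1/4], [5, 2, -31/4], [2, 1, -13/4]] · [[6, 31], [18, 17], [8, 24]] = [[-2, -6], [4, 3], [4, 1]].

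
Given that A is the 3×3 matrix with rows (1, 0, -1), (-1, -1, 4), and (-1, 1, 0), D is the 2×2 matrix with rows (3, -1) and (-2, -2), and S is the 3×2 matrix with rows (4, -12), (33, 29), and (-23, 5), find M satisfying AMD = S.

M = A⁻¹SD⁻¹ (apply A⁻¹ on the left and D⁻¹ on the right).
det A = -2, so A⁻¹ = [[2, 1/2, 1/2], [2, 1/2, 3/2], [1, 1/2, 1/2]].
D has determinant -8; D⁻¹ = [[1/4, -1/8], [-1/4, -3/8]].
A⁻¹S = [[13, -7], [-10, -2], [9, 5]].
M = (A⁻¹S)D⁻¹ = [[5, 1], [-2, 2], [1, -3]].

M = [[5, 1], [-2, 2], [1, -3]]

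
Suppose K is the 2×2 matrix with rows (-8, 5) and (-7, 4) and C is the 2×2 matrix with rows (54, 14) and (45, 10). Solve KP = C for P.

Left-multiplying both sides by K⁻¹ gives P = K⁻¹C.
K has determinant 3; K⁻¹ = [[4/3, -5/3], [7/3, -8/3]].
P = K⁻¹C = [[4/3, -5/3], [7/3, -8/3]] · [[54, 14], [45, 10]] = [[-3, 2], [6, 6]].

P = [[-3, 2], [6, 6]]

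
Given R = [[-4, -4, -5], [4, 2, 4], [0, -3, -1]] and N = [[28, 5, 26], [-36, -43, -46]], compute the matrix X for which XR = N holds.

X = [[-3, 4, 5], [5, -4, 5]]

Right-multiplying both sides by R⁻¹ gives X = NR⁻¹.
det R = 4; the adjugate gives R⁻¹ = [[5/2, 11/4, -3/2], [1, 1, -1], [-3, -3, 2]].
X = NR⁻¹ = [[28, 5, 26], [-36, -43, -46]] · [[5/2, 11/4, -3/2], [1, 1, -1], [-3, -3, 2]] = [[-3, 4, 5], [5, -4, 5]].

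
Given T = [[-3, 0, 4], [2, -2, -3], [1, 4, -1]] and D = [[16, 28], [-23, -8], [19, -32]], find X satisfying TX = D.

X = [[-4, -4], [6, -6], [1, 4]]

T is on the left of X, so left-multiply by T⁻¹: X = T⁻¹D.
det T = -2, so T⁻¹ = [[-7, -8, -4], [1/2, 1/2, 1/2], [-5, -6, -3]].
X = T⁻¹D = [[-7, -8, -4], [1/2, 1/2, 1/2], [-5, -6, -3]] · [[16, 28], [-23, -8], [19, -32]] = [[-4, -4], [6, -6], [1, 4]].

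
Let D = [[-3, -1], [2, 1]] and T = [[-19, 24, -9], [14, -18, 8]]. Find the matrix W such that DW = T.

W = [[5, -6, 1], [4, -6, 6]]

Left-multiplying both sides by D⁻¹ gives W = D⁻¹T.
det D = -1, so D⁻¹ = [[-1, -1], [2, 3]].
W = D⁻¹T = [[-1, -1], [2, 3]] · [[-19, 24, -9], [14, -18, 8]] = [[5, -6, 1], [4, -6, 6]].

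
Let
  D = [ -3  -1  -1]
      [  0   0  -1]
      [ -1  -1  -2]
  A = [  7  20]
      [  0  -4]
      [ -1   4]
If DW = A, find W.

Left-multiplying both sides by D⁻¹ gives W = D⁻¹A.
D has determinant 2; D⁻¹ = [[-1/2, -1/2, 1/2], [1/2, 5/2, -3/2], [0, -1, 0]].
W = D⁻¹A = [[-1/2, -1/2, 1/2], [1/2, 5/2, -3/2], [0, -1, 0]] · [[7, 20], [0, -4], [-1, 4]] = [[-4, -6], [5, -6], [0, 4]].

W = [[-4, -6], [5, -6], [0, 4]]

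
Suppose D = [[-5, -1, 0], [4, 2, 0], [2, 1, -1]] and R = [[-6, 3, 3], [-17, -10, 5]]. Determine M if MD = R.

M = [[4, 5, -3], [-1, -3, -5]]

Since D sits to the right of M, M = RD⁻¹.
det D = 6; the adjugate gives D⁻¹ = [[-1/3, -1/6, 0], [2/3, 5/6, 0], [0, 1/2, -1]].
M = RD⁻¹ = [[-6, 3, 3], [-17, -10, 5]] · [[-1/3, -1/6, 0], [2/3, 5/6, 0], [0, 1/2, -1]] = [[4, 5, -3], [-1, -3, -5]].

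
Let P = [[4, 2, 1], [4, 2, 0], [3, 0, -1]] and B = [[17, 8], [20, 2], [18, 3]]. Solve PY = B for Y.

P is on the left of Y, so left-multiply by P⁻¹: Y = P⁻¹B.
P has determinant -6; P⁻¹ = [[1/3, -1/3, 1/3], [-2/3, 7/6, -2/3], [1, -1, 0]].
Y = P⁻¹B = [[1/3, -1/3, 1/3], [-2/3, 7/6, -2/3], [1, -1, 0]] · [[17, 8], [20, 2], [18, 3]] = [[5, 3], [0, -5], [-3, 6]].

Y = [[5, 3], [0, -5], [-3, 6]]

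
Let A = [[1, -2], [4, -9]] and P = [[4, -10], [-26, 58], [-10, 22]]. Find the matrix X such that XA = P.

X = [[-4, 2], [-2, -6], [-2, -2]]

Right-multiplying both sides by A⁻¹ gives X = PA⁻¹.
A has determinant -1; A⁻¹ = [[9, -2], [4, -1]].
X = PA⁻¹ = [[4, -10], [-26, 58], [-10, 22]] · [[9, -2], [4, -1]] = [[-4, 2], [-2, -6], [-2, -2]].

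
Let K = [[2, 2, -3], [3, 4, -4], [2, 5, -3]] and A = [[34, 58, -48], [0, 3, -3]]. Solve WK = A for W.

W = [[2, 6, 6], [6, -6, 3]]

K is on the right of W, so right-multiply by K⁻¹: W = AK⁻¹.
det K = -3; the adjugate gives K⁻¹ = [[-8/3, 3, -4/3], [-1/3, 0, 1/3], [-7/3, 2, -2/3]].
W = AK⁻¹ = [[34, 58, -48], [0, 3, -3]] · [[-8/3, 3, -4/3], [-1/3, 0, 1/3], [-7/3, 2, -2/3]] = [[2, 6, 6], [6, -6, 3]].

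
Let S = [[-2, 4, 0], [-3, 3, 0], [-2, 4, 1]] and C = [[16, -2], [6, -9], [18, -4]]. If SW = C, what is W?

W = [[4, 5], [6, 2], [2, -2]]

Since S multiplies W on the left, W = S⁻¹C.
det S = 6; the adjugate gives S⁻¹ = [[1/2, -2/3, 0], [1/2, -1/3, 0], [-1, 0, 1]].
W = S⁻¹C = [[1/2, -2/3, 0], [1/2, -1/3, 0], [-1, 0, 1]] · [[16, -2], [6, -9], [18, -4]] = [[4, 5], [6, 2], [2, -2]].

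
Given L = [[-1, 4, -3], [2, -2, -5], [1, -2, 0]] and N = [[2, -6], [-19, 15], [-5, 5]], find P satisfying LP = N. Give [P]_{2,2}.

Left-multiplying both sides by L⁻¹ gives P = L⁻¹N.
det L = -4, so L⁻¹ = [[5/2, -3/2, 13/2], [5/4, -3/4, 11/4], [1/2, -1/2, 3/2]].
P = L⁻¹N = [[5/2, -3/2, 13/2], [5/4, -3/4, 11/4], [1/2, -1/2, 3/2]] · [[2, -6], [-19, 15], [-5, 5]] = [[1, -5], [3, -5], [3, -3]].

-5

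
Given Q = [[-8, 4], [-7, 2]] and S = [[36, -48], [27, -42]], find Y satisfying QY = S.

Left-multiplying both sides by Q⁻¹ gives Y = Q⁻¹S.
Q has determinant 12; Q⁻¹ = [[1/6, -1/3], [7/12, -2/3]].
Y = Q⁻¹S = [[1/6, -1/3], [7/12, -2/3]] · [[36, -48], [27, -42]] = [[-3, 6], [3, 0]].

Y = [[-3, 6], [3, 0]]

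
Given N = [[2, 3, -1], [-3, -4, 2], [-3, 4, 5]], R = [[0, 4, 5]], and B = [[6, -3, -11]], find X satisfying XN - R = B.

X = [[3, 1, -1]]

XN = B + R = [[6, 1, -6]].
Right-multiplying both sides by N⁻¹ gives X = (B + R)N⁻¹.
det N = -5, so N⁻¹ = [[28/5, 19/5, -2/5], [-9/5, -7/5, 1/5], [24/5, 17/5, -1/5]].
X = (B + R)N⁻¹ = [[3, 1, -1]].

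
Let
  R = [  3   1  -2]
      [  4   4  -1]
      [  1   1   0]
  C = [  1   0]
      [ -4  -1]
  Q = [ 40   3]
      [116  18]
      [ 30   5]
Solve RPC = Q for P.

Isolating P: multiply by R⁻¹ from the left and C⁻¹ from the right, so P = R⁻¹QC⁻¹.
det R = 2, so R⁻¹ = [[1/2, -1, 7/2], [-1/2, 1, -5/2], [0, -1, 4]].
det C = -1, so C⁻¹ = [[1, 0], [-4, -1]].
R⁻¹Q = [[9, 1], [21, 4], [4, 2]].
P = (R⁻¹Q)C⁻¹ = [[5, -1], [5, -4], [-4, -2]].

P = [[5, -1], [5, -4], [-4, -2]]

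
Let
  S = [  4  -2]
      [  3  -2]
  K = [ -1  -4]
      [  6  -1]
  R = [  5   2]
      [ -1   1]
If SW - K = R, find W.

W = [[-1, -2], [-4, -3]]

SW = R + K = [[4, -2], [5, 0]].
Since S multiplies W on the left, W = S⁻¹(R + K).
det S = -2, so S⁻¹ = [[1, -1], [3/2, -2]].
W = S⁻¹(R + K) = [[-1, -2], [-4, -3]].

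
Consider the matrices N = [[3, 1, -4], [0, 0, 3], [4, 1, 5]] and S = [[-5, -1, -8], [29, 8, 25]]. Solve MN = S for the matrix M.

M = [[1, 2, -2], [3, 4, 5]]

Right-multiplying both sides by N⁻¹ gives M = SN⁻¹.
det N = 3, so N⁻¹ = [[-1, -3, 1], [4, 31/3, -3], [0, 1/3, 0]].
M = SN⁻¹ = [[-5, -1, -8], [29, 8, 25]] · [[-1, -3, 1], [4, 31/3, -3], [0, 1/3, 0]] = [[1, 2, -2], [3, 4, 5]].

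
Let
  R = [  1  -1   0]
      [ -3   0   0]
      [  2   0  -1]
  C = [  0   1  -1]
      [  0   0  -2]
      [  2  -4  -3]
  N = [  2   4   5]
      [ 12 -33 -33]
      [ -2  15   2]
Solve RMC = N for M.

Isolating M: multiply by R⁻¹ from the left and C⁻¹ from the right, so M = R⁻¹NC⁻¹.
det R = 3, so R⁻¹ = [[0, -1/3, 0], [-1, -1/3, 0], [0, -2/3, -1]].
C has determinant -4; C⁻¹ = [[2, -7/4, 1/2], [1, -1/2, 0], [0, -1/2, 0]].
R⁻¹N = [[-4, 11, 11], [-6, 7, 6], [-6, 7, 20]].
M = (R⁻¹N)C⁻¹ = [[3, -4, -2], [-5, 4, -3], [-5, -3, -3]].

M = [[3, -4, -2], [-5, 4, -3], [-5, -3, -3]]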